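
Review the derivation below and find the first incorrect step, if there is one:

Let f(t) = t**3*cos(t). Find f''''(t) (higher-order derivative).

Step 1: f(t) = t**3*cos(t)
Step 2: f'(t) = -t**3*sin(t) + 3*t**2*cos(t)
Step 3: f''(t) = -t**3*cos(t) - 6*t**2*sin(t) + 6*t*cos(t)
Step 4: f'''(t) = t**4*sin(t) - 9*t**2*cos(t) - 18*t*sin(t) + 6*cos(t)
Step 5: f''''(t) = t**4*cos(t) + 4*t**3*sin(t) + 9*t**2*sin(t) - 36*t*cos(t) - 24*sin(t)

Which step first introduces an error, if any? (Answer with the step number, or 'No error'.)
Step 4

Step 4 is incorrect due to a wrong exponent.
The step shows: t**4*sin(t) - 9*t**2*cos(t) - 18*t*sin(t) + 6*cos(t)
The correct value should be: t**3*sin(t) - 9*t**2*cos(t) - 18*t*sin(t) + 6*cos(t)

Explanation: The exponent 3 on t was incorrectly written as 4: the term t**3*sin(t) was incorrectly written as t**4*sin(t)
The later steps are derived from this incorrect expression, so the error originates in Step 4.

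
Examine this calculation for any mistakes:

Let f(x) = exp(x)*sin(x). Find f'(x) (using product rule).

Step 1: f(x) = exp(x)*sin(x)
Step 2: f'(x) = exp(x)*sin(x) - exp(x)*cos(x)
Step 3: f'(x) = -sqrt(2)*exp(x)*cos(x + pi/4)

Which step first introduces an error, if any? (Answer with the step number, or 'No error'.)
Step 2

Step 2 is incorrect due to a sign flip.
The step shows: exp(x)*sin(x) - exp(x)*cos(x)
The correct value should be: exp(x)*sin(x) + exp(x)*cos(x)

Explanation: The sign of one term was flipped: the term exp(x)*cos(x) was incorrectly written as -exp(x)*cos(x)
The later steps are derived from this incorrect expression, so the error originates in Step 2.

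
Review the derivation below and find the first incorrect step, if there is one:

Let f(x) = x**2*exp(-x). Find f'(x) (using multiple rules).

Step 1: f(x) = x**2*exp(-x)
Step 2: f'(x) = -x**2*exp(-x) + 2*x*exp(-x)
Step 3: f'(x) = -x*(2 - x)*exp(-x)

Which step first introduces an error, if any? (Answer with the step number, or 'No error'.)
Step 3

Step 3 is incorrect due to a sign flip.
The step shows: -x*(2 - x)*exp(-x)
The correct value should be: x*(2 - x)*exp(-x)

Explanation: The sign of the whole expression was flipped: the term x*(2 - x)*exp(-x) was incorrectly written as -x*(2 - x)*exp(-x)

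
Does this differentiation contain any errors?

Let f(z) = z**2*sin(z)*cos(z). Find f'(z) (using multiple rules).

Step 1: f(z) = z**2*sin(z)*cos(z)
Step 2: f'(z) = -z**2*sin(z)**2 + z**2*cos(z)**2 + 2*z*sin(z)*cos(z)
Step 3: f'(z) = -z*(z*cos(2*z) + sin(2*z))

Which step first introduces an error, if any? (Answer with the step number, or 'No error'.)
Step 3

Step 3 is incorrect due to a sign flip.
The step shows: -z*(z*cos(2*z) + sin(2*z))
The correct value should be: z*(z*cos(2*z) + sin(2*z))

Explanation: The sign of the whole expression was flipped: the term z*(z*cos(2*z) + sin(2*z)) was incorrectly written as -z*(z*cos(2*z) + sin(2*z))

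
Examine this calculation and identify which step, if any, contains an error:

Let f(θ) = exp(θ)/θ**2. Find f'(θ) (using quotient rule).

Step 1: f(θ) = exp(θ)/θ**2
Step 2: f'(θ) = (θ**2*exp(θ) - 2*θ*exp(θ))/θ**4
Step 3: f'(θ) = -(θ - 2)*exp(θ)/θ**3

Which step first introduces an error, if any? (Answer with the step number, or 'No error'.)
Step 3

Step 3 is incorrect due to a sign flip.
The step shows: -(θ - 2)*exp(θ)/θ**3
The correct value should be: (θ - 2)*exp(θ)/θ**3

Explanation: The sign of the whole expression was flipped: the term (θ - 2)*exp(θ)/θ**3 was incorrectly written as -(θ - 2)*exp(θ)/θ**3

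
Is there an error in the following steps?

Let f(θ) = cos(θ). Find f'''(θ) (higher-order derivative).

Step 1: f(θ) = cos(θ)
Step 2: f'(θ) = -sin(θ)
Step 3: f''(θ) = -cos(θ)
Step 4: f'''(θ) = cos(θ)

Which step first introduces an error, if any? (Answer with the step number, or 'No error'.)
Step 4

Step 4 is incorrect due to a wrong trig function.
The step shows: cos(θ)
The correct value should be: sin(θ)

Explanation: sin(θ) was incorrectly written as cos(θ): the term sin(θ) was incorrectly written as cos(θ)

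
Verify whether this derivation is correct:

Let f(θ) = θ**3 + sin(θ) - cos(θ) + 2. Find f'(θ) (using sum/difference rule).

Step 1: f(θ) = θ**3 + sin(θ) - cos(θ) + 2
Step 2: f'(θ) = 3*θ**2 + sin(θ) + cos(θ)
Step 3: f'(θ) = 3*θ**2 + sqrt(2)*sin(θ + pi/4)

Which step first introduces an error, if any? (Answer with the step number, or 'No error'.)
No error

All steps in this derivation are correct.
The final answer f'(θ) = 3*θ**2 + sqrt(2)*sin(θ + pi/4) is valid.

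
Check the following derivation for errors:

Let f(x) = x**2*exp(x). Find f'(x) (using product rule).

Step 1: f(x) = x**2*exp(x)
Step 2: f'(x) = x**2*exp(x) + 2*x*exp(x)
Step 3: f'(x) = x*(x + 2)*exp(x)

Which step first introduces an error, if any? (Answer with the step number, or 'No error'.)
No error

All steps in this derivation are correct.
The final answer f'(x) = x*(x + 2)*exp(x) is valid.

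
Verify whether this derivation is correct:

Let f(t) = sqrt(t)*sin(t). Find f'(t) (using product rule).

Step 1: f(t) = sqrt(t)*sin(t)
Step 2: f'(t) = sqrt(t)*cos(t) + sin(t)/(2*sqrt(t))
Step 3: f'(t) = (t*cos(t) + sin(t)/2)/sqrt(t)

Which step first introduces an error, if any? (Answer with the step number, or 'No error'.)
No error

All steps in this derivation are correct.
The final answer f'(t) = (t*cos(t) + sin(t)/2)/sqrt(t) is valid.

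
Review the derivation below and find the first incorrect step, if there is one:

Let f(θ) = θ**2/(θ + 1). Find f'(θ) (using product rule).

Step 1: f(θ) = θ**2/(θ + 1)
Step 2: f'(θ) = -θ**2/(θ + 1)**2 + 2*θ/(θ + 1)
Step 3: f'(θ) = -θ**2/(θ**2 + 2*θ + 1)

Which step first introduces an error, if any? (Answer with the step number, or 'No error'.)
Step 3

Step 3 is incorrect due to a dropped term.
The step shows: -θ**2/(θ**2 + 2*θ + 1)
The correct value should be: -θ**2/(θ**2 + 2*θ + 1) + 2*θ/(θ + 1)

Explanation: A term was dropped: the term 2*θ/(θ + 1) was incorrectly omitted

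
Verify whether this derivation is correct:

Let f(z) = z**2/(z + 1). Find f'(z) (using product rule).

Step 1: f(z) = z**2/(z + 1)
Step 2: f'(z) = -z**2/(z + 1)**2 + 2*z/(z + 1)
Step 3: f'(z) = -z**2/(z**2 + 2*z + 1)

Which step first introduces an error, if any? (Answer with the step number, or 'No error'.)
Step 3

Step 3 is incorrect due to a dropped term.
The step shows: -z**2/(z**2 + 2*z + 1)
The correct value should be: -z**2/(z**2 + 2*z + 1) + 2*z/(z + 1)

Explanation: A term was dropped: the term 2*z/(z + 1) was incorrectly omitted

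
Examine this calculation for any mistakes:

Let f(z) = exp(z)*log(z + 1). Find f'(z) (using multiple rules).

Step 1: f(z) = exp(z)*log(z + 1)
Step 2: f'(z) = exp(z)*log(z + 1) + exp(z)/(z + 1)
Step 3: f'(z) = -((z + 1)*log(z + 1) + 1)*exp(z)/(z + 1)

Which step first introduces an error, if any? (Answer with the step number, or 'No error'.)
Step 3

Step 3 is incorrect due to a sign flip.
The step shows: -((z + 1)*log(z + 1) + 1)*exp(z)/(z + 1)
The correct value should be: ((z + 1)*log(z + 1) + 1)*exp(z)/(z + 1)

Explanation: The sign of the whole expression was flipped: the term ((z + 1)*log(z + 1) + 1)*exp(z)/(z + 1) was incorrectly written as -((z + 1)*log(z + 1) + 1)*exp(z)/(z + 1)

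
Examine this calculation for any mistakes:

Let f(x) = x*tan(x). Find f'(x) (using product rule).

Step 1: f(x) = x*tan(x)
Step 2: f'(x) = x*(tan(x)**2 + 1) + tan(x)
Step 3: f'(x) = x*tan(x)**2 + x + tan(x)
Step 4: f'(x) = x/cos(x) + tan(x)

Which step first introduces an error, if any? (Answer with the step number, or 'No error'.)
Step 4

Step 4 is incorrect due to a wrong exponent.
The step shows: x/cos(x) + tan(x)
The correct value should be: x/cos(x)**2 + tan(x)

Explanation: The exponent -2 on cos(x) was incorrectly written as -1: the term x/cos(x)**2 was incorrectly written as x/cos(x)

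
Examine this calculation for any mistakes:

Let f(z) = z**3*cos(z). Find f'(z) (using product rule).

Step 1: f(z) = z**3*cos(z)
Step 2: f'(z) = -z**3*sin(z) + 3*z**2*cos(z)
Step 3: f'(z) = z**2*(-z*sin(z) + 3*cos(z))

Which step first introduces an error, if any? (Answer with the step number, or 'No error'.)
No error

All steps in this derivation are correct.
The final answer f'(z) = z**2*(-z*sin(z) + 3*cos(z)) is valid.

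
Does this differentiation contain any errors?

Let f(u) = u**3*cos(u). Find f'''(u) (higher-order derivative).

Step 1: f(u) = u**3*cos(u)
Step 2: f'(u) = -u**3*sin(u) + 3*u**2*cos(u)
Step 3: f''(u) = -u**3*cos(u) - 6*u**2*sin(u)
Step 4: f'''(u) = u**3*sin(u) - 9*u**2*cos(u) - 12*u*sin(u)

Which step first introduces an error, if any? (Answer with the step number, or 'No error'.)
Step 3

Step 3 is incorrect due to a dropped term.
The step shows: -u**3*cos(u) - 6*u**2*sin(u)
The correct value should be: -u**3*cos(u) - 6*u**2*sin(u) + 6*u*cos(u)

Explanation: A term was dropped: the term 6*u*cos(u) was incorrectly omitted
The later steps are derived from this incorrect expression, so the error originates in Step 3.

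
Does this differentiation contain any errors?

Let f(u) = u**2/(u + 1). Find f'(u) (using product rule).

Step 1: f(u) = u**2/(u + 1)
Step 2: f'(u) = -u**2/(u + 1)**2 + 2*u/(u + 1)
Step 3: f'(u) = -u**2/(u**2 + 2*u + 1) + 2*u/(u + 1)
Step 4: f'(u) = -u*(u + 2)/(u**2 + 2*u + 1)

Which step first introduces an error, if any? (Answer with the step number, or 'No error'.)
Step 4

Step 4 is incorrect due to a sign flip.
The step shows: -u*(u + 2)/(u**2 + 2*u + 1)
The correct value should be: u*(u + 2)/(u**2 + 2*u + 1)

Explanation: The sign of the whole expression was flipped: the term u*(u + 2)/(u**2 + 2*u + 1) was incorrectly written as -u*(u + 2)/(u**2 + 2*u + 1)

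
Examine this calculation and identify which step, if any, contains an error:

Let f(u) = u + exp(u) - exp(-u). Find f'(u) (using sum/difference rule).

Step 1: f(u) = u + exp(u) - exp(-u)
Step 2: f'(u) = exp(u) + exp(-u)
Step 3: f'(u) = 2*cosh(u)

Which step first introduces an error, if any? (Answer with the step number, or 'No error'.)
Step 2

Step 2 is incorrect due to a dropped term.
The step shows: exp(u) + exp(-u)
The correct value should be: exp(u) + 1 + exp(-u)

Explanation: A term was dropped: the term 1 was incorrectly omitted
The later steps are derived from this incorrect expression, so the error originates in Step 2.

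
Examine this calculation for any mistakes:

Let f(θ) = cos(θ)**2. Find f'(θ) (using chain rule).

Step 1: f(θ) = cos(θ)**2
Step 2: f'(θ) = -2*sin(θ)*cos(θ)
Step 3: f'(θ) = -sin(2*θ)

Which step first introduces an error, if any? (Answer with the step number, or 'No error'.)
No error

All steps in this derivation are correct.
The final answer f'(θ) = -sin(2*θ) is valid.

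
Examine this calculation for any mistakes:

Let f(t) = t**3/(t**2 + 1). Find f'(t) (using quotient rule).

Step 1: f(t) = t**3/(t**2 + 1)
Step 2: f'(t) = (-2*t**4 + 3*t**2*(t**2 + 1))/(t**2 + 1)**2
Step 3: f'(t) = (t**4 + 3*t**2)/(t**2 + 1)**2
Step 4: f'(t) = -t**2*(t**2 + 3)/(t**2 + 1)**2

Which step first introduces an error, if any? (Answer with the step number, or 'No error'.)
Step 4

Step 4 is incorrect due to a sign flip.
The step shows: -t**2*(t**2 + 3)/(t**2 + 1)**2
The correct value should be: t**2*(t**2 + 3)/(t**2 + 1)**2

Explanation: The sign of the whole expression was flipped: the term t**2*(t**2 + 3)/(t**2 + 1)**2 was incorrectly written as -t**2*(t**2 + 3)/(t**2 + 1)**2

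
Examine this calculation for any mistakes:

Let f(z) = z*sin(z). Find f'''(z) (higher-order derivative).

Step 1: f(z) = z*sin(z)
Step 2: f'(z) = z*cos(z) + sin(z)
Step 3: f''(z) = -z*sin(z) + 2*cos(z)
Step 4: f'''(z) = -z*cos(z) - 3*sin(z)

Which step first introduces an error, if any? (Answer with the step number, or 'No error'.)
No error

All steps in this derivation are correct.
The final answer f'''(z) = -z*cos(z) - 3*sin(z) is valid.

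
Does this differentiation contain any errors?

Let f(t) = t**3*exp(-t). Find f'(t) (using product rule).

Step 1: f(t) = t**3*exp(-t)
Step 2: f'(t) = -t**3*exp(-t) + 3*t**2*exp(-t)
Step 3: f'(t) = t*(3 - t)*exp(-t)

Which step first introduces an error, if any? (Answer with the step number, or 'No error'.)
Step 3

Step 3 is incorrect due to a wrong exponent.
The step shows: t*(3 - t)*exp(-t)
The correct value should be: t**2*(3 - t)*exp(-t)

Explanation: The exponent 2 on t was incorrectly written as 1: the term t**2*(3 - t)*exp(-t) was incorrectly written as t*(3 - t)*exp(-t)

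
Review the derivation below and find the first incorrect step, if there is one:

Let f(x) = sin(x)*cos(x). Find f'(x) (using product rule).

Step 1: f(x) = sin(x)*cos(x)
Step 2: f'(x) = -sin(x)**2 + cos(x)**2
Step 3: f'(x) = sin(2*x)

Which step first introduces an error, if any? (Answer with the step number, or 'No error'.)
Step 3

Step 3 is incorrect due to a wrong trig function.
The step shows: sin(2*x)
The correct value should be: cos(2*x)

Explanation: cos(2*x) was incorrectly written as sin(2*x): the term cos(2*x) was incorrectly written as sin(2*x)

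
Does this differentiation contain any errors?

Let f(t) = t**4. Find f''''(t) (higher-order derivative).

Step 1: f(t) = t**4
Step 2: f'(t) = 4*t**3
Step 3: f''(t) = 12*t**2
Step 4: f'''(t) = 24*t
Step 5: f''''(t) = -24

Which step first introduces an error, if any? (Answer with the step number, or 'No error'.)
Step 5

Step 5 is incorrect due to a sign flip.
The step shows: -24
The correct value should be: 24

Explanation: The sign of the whole expression was flipped: the term 24 was incorrectly written as -24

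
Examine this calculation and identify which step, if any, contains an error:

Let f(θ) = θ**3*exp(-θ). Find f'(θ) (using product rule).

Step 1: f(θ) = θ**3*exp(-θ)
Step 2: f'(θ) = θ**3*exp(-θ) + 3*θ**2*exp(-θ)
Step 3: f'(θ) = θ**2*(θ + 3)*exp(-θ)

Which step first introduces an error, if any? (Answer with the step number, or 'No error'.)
Step 2

Step 2 is incorrect due to a sign flip.
The step shows: θ**3*exp(-θ) + 3*θ**2*exp(-θ)
The correct value should be: -θ**3*exp(-θ) + 3*θ**2*exp(-θ)

Explanation: The sign of one term was flipped: the term -θ**3*exp(-θ) was incorrectly written as θ**3*exp(-θ)
The later steps are derived from this incorrect expression, so the error originates in Step 2.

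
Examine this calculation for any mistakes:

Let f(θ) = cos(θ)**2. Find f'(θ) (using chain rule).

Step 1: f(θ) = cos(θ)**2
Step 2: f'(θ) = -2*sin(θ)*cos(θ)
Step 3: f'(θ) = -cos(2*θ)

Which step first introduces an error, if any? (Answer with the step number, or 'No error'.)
Step 3

Step 3 is incorrect due to a wrong trig function.
The step shows: -cos(2*θ)
The correct value should be: -sin(2*θ)

Explanation: sin(2*θ) was incorrectly written as cos(2*θ): the term -sin(2*θ) was incorrectly written as -cos(2*θ)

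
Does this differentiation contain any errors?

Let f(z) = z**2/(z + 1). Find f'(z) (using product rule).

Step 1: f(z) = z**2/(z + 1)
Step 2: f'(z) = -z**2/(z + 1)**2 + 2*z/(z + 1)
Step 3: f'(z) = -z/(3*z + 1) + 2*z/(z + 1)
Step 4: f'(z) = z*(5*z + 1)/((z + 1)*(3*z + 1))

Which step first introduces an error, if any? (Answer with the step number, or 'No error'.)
Step 3

Step 3 is incorrect due to a wrong exponent.
The step shows: -z/(3*z + 1) + 2*z/(z + 1)
The correct value should be: -z**2/(z**2 + 2*z + 1) + 2*z/(z + 1)

Explanation: The exponent 2 on z was incorrectly written as 1: the term -z**2/(z**2 + 2*z + 1) was incorrectly written as -z/(3*z + 1)
The later steps are derived from this incorrect expression, so the error originates in Step 3.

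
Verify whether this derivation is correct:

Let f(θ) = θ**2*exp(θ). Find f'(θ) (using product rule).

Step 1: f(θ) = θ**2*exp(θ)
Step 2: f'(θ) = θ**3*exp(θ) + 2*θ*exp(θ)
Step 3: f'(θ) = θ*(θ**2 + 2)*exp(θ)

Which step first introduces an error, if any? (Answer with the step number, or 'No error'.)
Step 2

Step 2 is incorrect due to a wrong exponent.
The step shows: θ**3*exp(θ) + 2*θ*exp(θ)
The correct value should be: θ**2*exp(θ) + 2*θ*exp(θ)

Explanation: The exponent 2 on θ was incorrectly written as 3: the term θ**2*exp(θ) was incorrectly written as θ**3*exp(θ)
The later steps are derived from this incorrect expression, so the error originates in Step 2.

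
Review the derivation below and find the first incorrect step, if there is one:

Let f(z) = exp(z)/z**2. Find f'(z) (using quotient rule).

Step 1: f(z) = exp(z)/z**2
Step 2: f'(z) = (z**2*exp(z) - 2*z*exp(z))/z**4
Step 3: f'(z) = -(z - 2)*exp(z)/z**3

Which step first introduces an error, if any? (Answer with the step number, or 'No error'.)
Step 3

Step 3 is incorrect due to a sign flip.
The step shows: -(z - 2)*exp(z)/z**3
The correct value should be: (z - 2)*exp(z)/z**3

Explanation: The sign of the whole expression was flipped: the term (z - 2)*exp(z)/z**3 was incorrectly written as -(z - 2)*exp(z)/z**3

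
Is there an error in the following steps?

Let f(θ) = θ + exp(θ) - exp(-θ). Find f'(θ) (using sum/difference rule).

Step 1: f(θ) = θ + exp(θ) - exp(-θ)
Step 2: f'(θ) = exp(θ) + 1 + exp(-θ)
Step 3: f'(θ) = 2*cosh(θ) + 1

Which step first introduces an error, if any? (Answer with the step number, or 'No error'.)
No error

All steps in this derivation are correct.
The final answer f'(θ) = 2*cosh(θ) + 1 is valid.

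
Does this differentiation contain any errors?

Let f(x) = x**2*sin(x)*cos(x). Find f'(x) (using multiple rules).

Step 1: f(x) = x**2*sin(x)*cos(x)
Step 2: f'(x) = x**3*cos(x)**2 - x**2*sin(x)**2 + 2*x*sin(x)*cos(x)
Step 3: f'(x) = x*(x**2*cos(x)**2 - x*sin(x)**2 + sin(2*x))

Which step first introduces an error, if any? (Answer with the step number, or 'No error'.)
Step 2

Step 2 is incorrect due to a wrong exponent.
The step shows: x**3*cos(x)**2 - x**2*sin(x)**2 + 2*x*sin(x)*cos(x)
The correct value should be: -x**2*sin(x)**2 + x**2*cos(x)**2 + 2*x*sin(x)*cos(x)

Explanation: The exponent 2 on x was incorrectly written as 3: the term x**2*cos(x)**2 was incorrectly written as x**3*cos(x)**2
The later steps are derived from this incorrect expression, so the error originates in Step 2.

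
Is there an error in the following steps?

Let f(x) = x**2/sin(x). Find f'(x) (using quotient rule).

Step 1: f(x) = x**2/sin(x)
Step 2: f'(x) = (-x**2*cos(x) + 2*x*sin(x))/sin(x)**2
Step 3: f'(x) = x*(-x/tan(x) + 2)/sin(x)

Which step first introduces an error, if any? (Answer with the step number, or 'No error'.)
No error

All steps in this derivation are correct.
The final answer f'(x) = x*(-x/tan(x) + 2)/sin(x) is valid.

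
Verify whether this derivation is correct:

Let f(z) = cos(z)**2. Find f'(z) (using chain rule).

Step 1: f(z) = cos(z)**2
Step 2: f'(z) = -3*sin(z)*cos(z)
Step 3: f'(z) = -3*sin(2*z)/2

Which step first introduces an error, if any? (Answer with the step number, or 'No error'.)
Step 2

Step 2 is incorrect due to a wrong coefficient.
The step shows: -3*sin(z)*cos(z)
The correct value should be: -2*sin(z)*cos(z)

Explanation: The coefficient -2 was incorrectly written as -3: the term -2*sin(z)*cos(z) was incorrectly written as -3*sin(z)*cos(z)
The later steps are derived from this incorrect expression, so the error originates in Step 2.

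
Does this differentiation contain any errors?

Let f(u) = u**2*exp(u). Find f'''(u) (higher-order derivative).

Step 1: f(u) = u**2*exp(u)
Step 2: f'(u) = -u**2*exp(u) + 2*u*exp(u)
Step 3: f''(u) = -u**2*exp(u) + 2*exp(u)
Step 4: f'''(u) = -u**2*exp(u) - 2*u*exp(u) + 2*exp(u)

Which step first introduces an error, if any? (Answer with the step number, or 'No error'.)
Step 2

Step 2 is incorrect due to a sign flip.
The step shows: -u**2*exp(u) + 2*u*exp(u)
The correct value should be: u**2*exp(u) + 2*u*exp(u)

Explanation: The sign of one term was flipped: the term u**2*exp(u) was incorrectly written as -u**2*exp(u)
The later steps are derived from this incorrect expression, so the error originates in Step 2.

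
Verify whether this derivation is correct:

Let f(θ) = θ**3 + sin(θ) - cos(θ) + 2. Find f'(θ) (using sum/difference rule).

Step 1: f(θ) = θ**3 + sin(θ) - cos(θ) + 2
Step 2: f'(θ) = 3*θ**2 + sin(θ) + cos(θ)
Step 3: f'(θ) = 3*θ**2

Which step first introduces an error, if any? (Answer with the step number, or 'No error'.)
Step 3

Step 3 is incorrect due to a dropped term.
The step shows: 3*θ**2
The correct value should be: 3*θ**2 + sqrt(2)*sin(θ + pi/4)

Explanation: A term was dropped: the term sqrt(2)*sin(θ + pi/4) was incorrectly omitted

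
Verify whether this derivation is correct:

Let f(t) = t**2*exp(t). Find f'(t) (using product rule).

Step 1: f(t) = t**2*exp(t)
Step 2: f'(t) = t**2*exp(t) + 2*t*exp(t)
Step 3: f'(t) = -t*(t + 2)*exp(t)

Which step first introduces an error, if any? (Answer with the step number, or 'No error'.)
Step 3

Step 3 is incorrect due to a sign flip.
The step shows: -t*(t + 2)*exp(t)
The correct value should be: t*(t + 2)*exp(t)

Explanation: The sign of the whole expression was flipped: the term t*(t + 2)*exp(t) was incorrectly written as -t*(t + 2)*exp(t)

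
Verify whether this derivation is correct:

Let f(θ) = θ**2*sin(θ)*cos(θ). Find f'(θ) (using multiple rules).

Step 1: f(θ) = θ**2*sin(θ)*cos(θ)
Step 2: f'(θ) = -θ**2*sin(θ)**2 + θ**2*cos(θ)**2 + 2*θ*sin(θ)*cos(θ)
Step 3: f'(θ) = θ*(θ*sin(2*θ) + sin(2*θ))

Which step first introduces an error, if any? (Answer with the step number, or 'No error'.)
Step 3

Step 3 is incorrect due to a wrong trig function.
The step shows: θ*(θ*sin(2*θ) + sin(2*θ))
The correct value should be: θ*(θ*cos(2*θ) + sin(2*θ))

Explanation: cos(2*θ) was incorrectly written as sin(2*θ): the term θ*(θ*cos(2*θ) + sin(2*θ)) was incorrectly written as θ*(θ*sin(2*θ) + sin(2*θ))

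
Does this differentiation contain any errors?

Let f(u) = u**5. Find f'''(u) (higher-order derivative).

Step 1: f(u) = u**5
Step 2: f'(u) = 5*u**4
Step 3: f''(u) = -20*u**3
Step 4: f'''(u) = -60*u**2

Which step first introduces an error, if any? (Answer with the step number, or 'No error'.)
Step 3

Step 3 is incorrect due to a sign flip.
The step shows: -20*u**3
The correct value should be: 20*u**3

Explanation: The sign of the whole expression was flipped: the term 20*u**3 was incorrectly written as -20*u**3
The later steps are derived from this incorrect expression, so the error originates in Step 3.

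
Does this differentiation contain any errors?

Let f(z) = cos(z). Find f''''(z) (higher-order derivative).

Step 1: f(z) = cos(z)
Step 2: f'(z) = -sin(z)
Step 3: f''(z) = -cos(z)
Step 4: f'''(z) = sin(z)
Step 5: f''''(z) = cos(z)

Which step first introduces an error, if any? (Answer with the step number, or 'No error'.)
No error

All steps in this derivation are correct.
The final answer f''''(z) = cos(z) is valid.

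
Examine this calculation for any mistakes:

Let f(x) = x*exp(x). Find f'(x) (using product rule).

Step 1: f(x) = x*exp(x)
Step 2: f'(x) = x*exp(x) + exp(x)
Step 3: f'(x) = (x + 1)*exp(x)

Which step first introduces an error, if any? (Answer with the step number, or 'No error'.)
No error

All steps in this derivation are correct.
The final answer f'(x) = (x + 1)*exp(x) is valid.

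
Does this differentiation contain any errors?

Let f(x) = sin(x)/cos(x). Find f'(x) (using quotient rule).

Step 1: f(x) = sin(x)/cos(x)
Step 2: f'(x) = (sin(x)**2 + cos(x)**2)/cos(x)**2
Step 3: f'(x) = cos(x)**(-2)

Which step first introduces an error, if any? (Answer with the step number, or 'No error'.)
No error

All steps in this derivation are correct.
The final answer f'(x) = cos(x)**(-2) is valid.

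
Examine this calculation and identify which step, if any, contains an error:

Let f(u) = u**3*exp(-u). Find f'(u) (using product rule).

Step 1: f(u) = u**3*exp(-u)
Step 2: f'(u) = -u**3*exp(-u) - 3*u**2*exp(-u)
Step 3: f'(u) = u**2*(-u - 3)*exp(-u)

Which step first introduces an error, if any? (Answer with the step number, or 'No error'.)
Step 2

Step 2 is incorrect due to a sign flip.
The step shows: -u**3*exp(-u) - 3*u**2*exp(-u)
The correct value should be: -u**3*exp(-u) + 3*u**2*exp(-u)

Explanation: The sign of one term was flipped: the term 3*u**2*exp(-u) was incorrectly written as -3*u**2*exp(-u)
The later steps are derived from this incorrect expression, so the error originates in Step 2.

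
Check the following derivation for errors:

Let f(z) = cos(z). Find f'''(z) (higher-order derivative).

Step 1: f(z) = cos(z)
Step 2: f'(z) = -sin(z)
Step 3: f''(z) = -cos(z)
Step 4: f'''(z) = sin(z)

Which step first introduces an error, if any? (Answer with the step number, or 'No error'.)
No error

All steps in this derivation are correct.
The final answer f'''(z) = sin(z) is valid.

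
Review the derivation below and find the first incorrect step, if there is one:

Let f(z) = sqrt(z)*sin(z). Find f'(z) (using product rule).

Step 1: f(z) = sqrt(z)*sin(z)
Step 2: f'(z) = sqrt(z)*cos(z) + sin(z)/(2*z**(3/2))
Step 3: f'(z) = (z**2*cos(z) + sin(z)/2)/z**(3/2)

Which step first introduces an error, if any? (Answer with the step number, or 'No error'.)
Step 2

Step 2 is incorrect due to a wrong exponent.
The step shows: sqrt(z)*cos(z) + sin(z)/(2*z**(3/2))
The correct value should be: sqrt(z)*cos(z) + sin(z)/(2*sqrt(z))

Explanation: The exponent -1/2 on z was incorrectly written as -3/2: the term sin(z)/(2*sqrt(z)) was incorrectly written as sin(z)/(2*z**(3/2))
The later steps are derived from this incorrect expression, so the error originates in Step 2.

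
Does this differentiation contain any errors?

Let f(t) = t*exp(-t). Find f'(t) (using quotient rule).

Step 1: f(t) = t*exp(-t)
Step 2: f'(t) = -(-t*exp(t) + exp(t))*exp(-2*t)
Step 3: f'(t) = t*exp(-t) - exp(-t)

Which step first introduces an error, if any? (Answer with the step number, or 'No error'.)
Step 2

Step 2 is incorrect due to a sign flip.
The step shows: -(-t*exp(t) + exp(t))*exp(-2*t)
The correct value should be: (-t*exp(t) + exp(t))*exp(-2*t)

Explanation: The sign of the whole expression was flipped: the term (-t*exp(t) + exp(t))*exp(-2*t) was incorrectly written as -(-t*exp(t) + exp(t))*exp(-2*t)
The later steps are derived from this incorrect expression, so the error originates in Step 2.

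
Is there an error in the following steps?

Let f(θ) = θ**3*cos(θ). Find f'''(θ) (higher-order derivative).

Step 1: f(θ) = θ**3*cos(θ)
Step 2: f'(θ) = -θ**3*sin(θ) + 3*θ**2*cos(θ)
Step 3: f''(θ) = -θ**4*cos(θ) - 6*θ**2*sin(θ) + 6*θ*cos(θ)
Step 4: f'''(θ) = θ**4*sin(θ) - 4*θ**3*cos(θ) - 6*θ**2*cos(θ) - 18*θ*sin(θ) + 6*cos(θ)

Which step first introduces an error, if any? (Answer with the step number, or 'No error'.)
Step 3

Step 3 is incorrect due to a wrong exponent.
The step shows: -θ**4*cos(θ) - 6*θ**2*sin(θ) + 6*θ*cos(θ)
The correct value should be: -θ**3*cos(θ) - 6*θ**2*sin(θ) + 6*θ*cos(θ)

Explanation: The exponent 3 on θ was incorrectly written as 4: the term -θ**3*cos(θ) was incorrectly written as -θ**4*cos(θ)
The later steps are derived from this incorrect expression, so the error originates in Step 3.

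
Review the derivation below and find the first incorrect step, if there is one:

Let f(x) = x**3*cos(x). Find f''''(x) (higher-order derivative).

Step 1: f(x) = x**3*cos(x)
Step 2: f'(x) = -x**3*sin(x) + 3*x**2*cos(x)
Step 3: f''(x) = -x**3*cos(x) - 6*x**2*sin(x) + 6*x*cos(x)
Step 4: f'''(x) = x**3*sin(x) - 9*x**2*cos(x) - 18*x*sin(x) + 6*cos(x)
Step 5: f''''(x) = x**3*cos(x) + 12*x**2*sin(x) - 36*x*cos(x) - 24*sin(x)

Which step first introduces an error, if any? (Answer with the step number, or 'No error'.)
No error

All steps in this derivation are correct.
The final answer f''''(x) = x**3*cos(x) + 12*x**2*sin(x) - 36*x*cos(x) - 24*sin(x) is valid.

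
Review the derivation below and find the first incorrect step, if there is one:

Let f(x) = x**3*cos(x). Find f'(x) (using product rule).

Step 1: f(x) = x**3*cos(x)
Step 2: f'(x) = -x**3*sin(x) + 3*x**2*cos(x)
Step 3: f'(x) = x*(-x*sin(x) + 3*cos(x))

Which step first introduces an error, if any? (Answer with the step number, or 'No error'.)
Step 3

Step 3 is incorrect due to a wrong exponent.
The step shows: x*(-x*sin(x) + 3*cos(x))
The correct value should be: x**2*(-x*sin(x) + 3*cos(x))

Explanation: The exponent 2 on x was incorrectly written as 1: the term x**2*(-x*sin(x) + 3*cos(x)) was incorrectly written as x*(-x*sin(x) + 3*cos(x))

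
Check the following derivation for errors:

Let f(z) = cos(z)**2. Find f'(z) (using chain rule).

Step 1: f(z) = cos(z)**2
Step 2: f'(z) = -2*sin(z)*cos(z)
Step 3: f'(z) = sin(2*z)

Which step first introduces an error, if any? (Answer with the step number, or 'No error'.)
Step 3

Step 3 is incorrect due to a sign flip.
The step shows: sin(2*z)
The correct value should be: -sin(2*z)

Explanation: The sign of the whole expression was flipped: the term -sin(2*z) was incorrectly written as sin(2*z)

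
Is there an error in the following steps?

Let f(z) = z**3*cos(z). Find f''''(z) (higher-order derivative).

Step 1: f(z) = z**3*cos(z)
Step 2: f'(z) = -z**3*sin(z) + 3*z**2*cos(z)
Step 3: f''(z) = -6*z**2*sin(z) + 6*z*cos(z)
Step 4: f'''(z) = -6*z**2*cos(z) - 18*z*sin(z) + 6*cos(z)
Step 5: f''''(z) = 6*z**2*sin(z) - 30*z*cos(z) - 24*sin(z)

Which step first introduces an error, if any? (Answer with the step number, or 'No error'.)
Step 3

Step 3 is incorrect due to a dropped term.
The step shows: -6*z**2*sin(z) + 6*z*cos(z)
The correct value should be: -z**3*cos(z) - 6*z**2*sin(z) + 6*z*cos(z)

Explanation: A term was dropped: the term -z**3*cos(z) was incorrectly omitted
The later steps are derived from this incorrect expression, so the error originates in Step 3.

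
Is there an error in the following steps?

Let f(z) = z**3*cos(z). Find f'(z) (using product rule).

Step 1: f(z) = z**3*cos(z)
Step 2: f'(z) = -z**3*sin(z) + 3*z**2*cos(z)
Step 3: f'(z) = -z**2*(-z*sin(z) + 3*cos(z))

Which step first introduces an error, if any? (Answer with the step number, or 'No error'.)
Step 3

Step 3 is incorrect due to a sign flip.
The step shows: -z**2*(-z*sin(z) + 3*cos(z))
The correct value should be: z**2*(-z*sin(z) + 3*cos(z))

Explanation: The sign of the whole expression was flipped: the term z**2*(-z*sin(z) + 3*cos(z)) was incorrectly written as -z**2*(-z*sin(z) + 3*cos(z))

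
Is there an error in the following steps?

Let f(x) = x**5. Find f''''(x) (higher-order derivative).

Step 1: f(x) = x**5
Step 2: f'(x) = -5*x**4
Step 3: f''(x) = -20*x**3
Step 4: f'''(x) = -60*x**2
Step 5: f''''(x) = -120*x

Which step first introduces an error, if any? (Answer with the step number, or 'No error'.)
Step 2

Step 2 is incorrect due to a sign flip.
The step shows: -5*x**4
The correct value should be: 5*x**4

Explanation: The sign of the whole expression was flipped: the term 5*x**4 was incorrectly written as -5*x**4
The later steps are derived from this incorrect expression, so the error originates in Step 2.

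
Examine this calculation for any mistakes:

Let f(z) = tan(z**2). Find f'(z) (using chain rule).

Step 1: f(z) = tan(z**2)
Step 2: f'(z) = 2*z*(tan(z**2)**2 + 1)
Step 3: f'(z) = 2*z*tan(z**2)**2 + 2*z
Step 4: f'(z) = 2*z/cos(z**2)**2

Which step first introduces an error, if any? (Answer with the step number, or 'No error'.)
No error

All steps in this derivation are correct.
The final answer f'(z) = 2*z/cos(z**2)**2 is valid.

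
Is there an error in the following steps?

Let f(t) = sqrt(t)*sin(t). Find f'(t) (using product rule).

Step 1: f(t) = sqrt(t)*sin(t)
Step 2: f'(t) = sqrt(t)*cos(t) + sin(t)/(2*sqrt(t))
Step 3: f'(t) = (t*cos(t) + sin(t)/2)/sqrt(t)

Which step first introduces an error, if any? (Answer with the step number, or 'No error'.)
No error

All steps in this derivation are correct.
The final answer f'(t) = (t*cos(t) + sin(t)/2)/sqrt(t) is valid.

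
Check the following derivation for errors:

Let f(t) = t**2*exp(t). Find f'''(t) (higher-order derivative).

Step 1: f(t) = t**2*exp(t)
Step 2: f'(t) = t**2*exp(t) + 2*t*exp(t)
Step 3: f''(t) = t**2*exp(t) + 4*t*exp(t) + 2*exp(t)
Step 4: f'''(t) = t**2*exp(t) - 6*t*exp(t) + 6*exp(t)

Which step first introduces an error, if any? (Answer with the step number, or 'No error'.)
Step 4

Step 4 is incorrect due to a sign flip.
The step shows: t**2*exp(t) - 6*t*exp(t) + 6*exp(t)
The correct value should be: t**2*exp(t) + 6*t*exp(t) + 6*exp(t)

Explanation: The sign of one term was flipped: the term 6*t*exp(t) was incorrectly written as -6*t*exp(t)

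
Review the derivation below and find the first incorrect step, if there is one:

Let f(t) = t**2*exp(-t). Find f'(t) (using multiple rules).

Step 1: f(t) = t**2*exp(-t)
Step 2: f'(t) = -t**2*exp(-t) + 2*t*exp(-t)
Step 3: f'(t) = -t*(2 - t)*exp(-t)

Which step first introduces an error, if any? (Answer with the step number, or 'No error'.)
Step 3

Step 3 is incorrect due to a sign flip.
The step shows: -t*(2 - t)*exp(-t)
The correct value should be: t*(2 - t)*exp(-t)

Explanation: The sign of the whole expression was flipped: the term t*(2 - t)*exp(-t) was incorrectly written as -t*(2 - t)*exp(-t)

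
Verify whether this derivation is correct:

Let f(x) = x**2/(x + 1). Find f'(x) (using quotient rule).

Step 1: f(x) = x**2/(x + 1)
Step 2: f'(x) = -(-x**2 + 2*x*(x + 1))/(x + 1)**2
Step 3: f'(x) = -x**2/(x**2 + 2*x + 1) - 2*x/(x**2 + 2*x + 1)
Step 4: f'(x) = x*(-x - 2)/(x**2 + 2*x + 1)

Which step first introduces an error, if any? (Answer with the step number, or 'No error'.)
Step 2

Step 2 is incorrect due to a sign flip.
The step shows: -(-x**2 + 2*x*(x + 1))/(x + 1)**2
The correct value should be: (-x**2 + 2*x*(x + 1))/(x + 1)**2

Explanation: The sign of the whole expression was flipped: the term (-x**2 + 2*x*(x + 1))/(x + 1)**2 was incorrectly written as -(-x**2 + 2*x*(x + 1))/(x + 1)**2
The later steps are derived from this incorrect expression, so the error originates in Step 2.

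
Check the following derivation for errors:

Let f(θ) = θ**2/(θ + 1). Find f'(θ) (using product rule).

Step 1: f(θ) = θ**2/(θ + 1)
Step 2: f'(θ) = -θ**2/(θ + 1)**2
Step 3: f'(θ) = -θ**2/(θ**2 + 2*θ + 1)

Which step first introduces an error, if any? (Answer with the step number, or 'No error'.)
Step 2

Step 2 is incorrect due to a dropped term.
The step shows: -θ**2/(θ + 1)**2
The correct value should be: -θ**2/(θ + 1)**2 + 2*θ/(θ + 1)

Explanation: A term was dropped: the term 2*θ/(θ + 1) was incorrectly omitted
The later steps are derived from this incorrect expression, so the error originates in Step 2.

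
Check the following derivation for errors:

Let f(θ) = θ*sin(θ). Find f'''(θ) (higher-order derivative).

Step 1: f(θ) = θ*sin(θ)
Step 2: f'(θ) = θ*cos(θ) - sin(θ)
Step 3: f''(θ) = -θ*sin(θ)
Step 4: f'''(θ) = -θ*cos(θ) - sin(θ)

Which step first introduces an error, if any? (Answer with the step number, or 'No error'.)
Step 2

Step 2 is incorrect due to a sign flip.
The step shows: θ*cos(θ) - sin(θ)
The correct value should be: θ*cos(θ) + sin(θ)

Explanation: The sign of one term was flipped: the term sin(θ) was incorrectly written as -sin(θ)
The later steps are derived from this incorrect expression, so the error originates in Step 2.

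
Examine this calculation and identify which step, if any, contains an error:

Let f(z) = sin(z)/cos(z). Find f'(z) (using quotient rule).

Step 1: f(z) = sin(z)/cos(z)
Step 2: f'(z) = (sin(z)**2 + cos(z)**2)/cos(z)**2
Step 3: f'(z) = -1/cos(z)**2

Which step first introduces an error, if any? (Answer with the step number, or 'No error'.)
Step 3

Step 3 is incorrect due to a sign flip.
The step shows: -1/cos(z)**2
The correct value should be: cos(z)**(-2)

Explanation: The sign of the whole expression was flipped: the term cos(z)**(-2) was incorrectly written as -1/cos(z)**2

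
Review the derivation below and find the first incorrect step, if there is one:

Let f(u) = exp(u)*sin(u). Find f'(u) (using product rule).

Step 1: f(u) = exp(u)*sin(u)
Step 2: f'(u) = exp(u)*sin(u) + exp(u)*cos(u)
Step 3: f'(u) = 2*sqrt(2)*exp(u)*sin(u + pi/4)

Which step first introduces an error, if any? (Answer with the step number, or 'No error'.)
Step 3

Step 3 is incorrect due to a wrong exponent.
The step shows: 2*sqrt(2)*exp(u)*sin(u + pi/4)
The correct value should be: sqrt(2)*exp(u)*sin(u + pi/4)

Explanation: The exponent 1/2 on 2 was incorrectly written as 3/2: the term sqrt(2)*exp(u)*sin(u + pi/4) was incorrectly written as 2*sqrt(2)*exp(u)*sin(u + pi/4)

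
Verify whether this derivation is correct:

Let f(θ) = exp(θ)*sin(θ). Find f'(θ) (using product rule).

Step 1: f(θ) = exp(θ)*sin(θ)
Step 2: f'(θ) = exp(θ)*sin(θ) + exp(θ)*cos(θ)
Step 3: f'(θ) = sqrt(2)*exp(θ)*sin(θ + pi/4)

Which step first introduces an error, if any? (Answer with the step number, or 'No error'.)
No error

All steps in this derivation are correct.
The final answer f'(θ) = sqrt(2)*exp(θ)*sin(θ + pi/4) is valid.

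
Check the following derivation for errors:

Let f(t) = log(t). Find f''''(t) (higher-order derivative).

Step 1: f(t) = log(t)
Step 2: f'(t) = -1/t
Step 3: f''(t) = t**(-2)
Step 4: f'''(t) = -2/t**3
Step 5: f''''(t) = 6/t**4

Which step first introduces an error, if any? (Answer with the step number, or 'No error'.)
Step 2

Step 2 is incorrect due to a sign flip.
The step shows: -1/t
The correct value should be: 1/t

Explanation: The sign of the whole expression was flipped: the term 1/t was incorrectly written as -1/t
The later steps are derived from this incorrect expression, so the error originates in Step 2.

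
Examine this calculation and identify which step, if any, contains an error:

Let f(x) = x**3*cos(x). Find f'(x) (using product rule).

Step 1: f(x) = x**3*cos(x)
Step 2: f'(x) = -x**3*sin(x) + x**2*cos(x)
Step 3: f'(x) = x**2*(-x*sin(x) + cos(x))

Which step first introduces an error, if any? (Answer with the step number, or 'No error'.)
Step 2

Step 2 is incorrect due to a wrong coefficient.
The step shows: -x**3*sin(x) + x**2*cos(x)
The correct value should be: -x**3*sin(x) + 3*x**2*cos(x)

Explanation: The coefficient 3 was incorrectly written as 1: the term 3*x**2*cos(x) was incorrectly written as x**2*cos(x)
The later steps are derived from this incorrect expression, so the error originates in Step 2.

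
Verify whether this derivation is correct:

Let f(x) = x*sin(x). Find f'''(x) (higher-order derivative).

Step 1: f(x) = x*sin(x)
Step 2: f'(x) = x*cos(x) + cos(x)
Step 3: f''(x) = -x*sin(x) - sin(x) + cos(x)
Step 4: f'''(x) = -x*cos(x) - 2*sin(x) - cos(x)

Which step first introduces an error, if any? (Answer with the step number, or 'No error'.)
Step 2

Step 2 is incorrect due to a wrong trig function.
The step shows: x*cos(x) + cos(x)
The correct value should be: x*cos(x) + sin(x)

Explanation: sin(x) was incorrectly written as cos(x): the term sin(x) was incorrectly written as cos(x)
The later steps are derived from this incorrect expression, so the error originates in Step 2.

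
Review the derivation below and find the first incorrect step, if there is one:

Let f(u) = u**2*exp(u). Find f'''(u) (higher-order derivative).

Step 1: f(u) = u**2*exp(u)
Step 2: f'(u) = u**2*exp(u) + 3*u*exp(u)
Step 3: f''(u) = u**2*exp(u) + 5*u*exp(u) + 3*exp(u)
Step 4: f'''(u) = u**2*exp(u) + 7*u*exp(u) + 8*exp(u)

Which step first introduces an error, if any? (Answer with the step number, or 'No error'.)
Step 2

Step 2 is incorrect due to a wrong coefficient.
The step shows: u**2*exp(u) + 3*u*exp(u)
The correct value should be: u**2*exp(u) + 2*u*exp(u)

Explanation: The coefficient 2 was incorrectly written as 3: the term 2*u*exp(u) was incorrectly written as 3*u*exp(u)
The later steps are derived from this incorrect expression, so the error originates in Step 2.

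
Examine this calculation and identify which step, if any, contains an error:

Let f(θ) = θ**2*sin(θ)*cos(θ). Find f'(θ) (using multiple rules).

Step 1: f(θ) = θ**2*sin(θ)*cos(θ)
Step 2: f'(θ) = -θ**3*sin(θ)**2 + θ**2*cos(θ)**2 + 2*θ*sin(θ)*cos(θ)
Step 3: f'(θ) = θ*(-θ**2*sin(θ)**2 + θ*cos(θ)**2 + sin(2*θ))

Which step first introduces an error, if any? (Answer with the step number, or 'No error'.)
Step 2

Step 2 is incorrect due to a wrong exponent.
The step shows: -θ**3*sin(θ)**2 + θ**2*cos(θ)**2 + 2*θ*sin(θ)*cos(θ)
The correct value should be: -θ**2*sin(θ)**2 + θ**2*cos(θ)**2 + 2*θ*sin(θ)*cos(θ)

Explanation: The exponent 2 on θ was incorrectly written as 3: the term -θ**2*sin(θ)**2 was incorrectly written as -θ**3*sin(θ)**2
The later steps are derived from this incorrect expression, so the error originates in Step 2.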